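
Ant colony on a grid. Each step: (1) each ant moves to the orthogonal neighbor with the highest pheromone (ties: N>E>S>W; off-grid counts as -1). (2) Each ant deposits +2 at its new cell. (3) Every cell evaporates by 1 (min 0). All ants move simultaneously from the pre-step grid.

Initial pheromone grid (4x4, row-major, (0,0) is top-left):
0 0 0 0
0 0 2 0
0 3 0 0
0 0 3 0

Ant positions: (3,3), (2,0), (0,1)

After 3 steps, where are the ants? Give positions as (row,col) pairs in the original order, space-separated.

Step 1: ant0:(3,3)->W->(3,2) | ant1:(2,0)->E->(2,1) | ant2:(0,1)->E->(0,2)
  grid max=4 at (2,1)
Step 2: ant0:(3,2)->N->(2,2) | ant1:(2,1)->N->(1,1) | ant2:(0,2)->S->(1,2)
  grid max=3 at (2,1)
Step 3: ant0:(2,2)->S->(3,2) | ant1:(1,1)->S->(2,1) | ant2:(1,2)->S->(2,2)
  grid max=4 at (2,1)

(3,2) (2,1) (2,2)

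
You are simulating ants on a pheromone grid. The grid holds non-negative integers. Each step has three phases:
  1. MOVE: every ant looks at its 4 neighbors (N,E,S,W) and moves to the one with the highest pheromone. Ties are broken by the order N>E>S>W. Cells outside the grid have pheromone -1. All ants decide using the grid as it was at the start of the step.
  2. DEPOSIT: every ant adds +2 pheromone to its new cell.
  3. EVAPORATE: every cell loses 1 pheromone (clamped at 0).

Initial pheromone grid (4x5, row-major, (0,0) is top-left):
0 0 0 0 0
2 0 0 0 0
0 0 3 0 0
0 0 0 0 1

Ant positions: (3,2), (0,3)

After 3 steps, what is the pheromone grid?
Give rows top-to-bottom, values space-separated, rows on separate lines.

After step 1: ants at (2,2),(0,4)
  0 0 0 0 1
  1 0 0 0 0
  0 0 4 0 0
  0 0 0 0 0
After step 2: ants at (1,2),(1,4)
  0 0 0 0 0
  0 0 1 0 1
  0 0 3 0 0
  0 0 0 0 0
After step 3: ants at (2,2),(0,4)
  0 0 0 0 1
  0 0 0 0 0
  0 0 4 0 0
  0 0 0 0 0

0 0 0 0 1
0 0 0 0 0
0 0 4 0 0
0 0 0 0 0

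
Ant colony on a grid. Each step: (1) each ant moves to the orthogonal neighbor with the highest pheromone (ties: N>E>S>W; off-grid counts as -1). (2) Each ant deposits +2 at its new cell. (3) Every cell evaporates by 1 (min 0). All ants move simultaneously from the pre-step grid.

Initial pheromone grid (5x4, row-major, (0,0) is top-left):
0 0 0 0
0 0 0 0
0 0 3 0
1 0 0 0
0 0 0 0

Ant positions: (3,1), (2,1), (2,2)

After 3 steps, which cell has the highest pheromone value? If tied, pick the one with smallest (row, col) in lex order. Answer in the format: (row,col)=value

Step 1: ant0:(3,1)->W->(3,0) | ant1:(2,1)->E->(2,2) | ant2:(2,2)->N->(1,2)
  grid max=4 at (2,2)
Step 2: ant0:(3,0)->N->(2,0) | ant1:(2,2)->N->(1,2) | ant2:(1,2)->S->(2,2)
  grid max=5 at (2,2)
Step 3: ant0:(2,0)->S->(3,0) | ant1:(1,2)->S->(2,2) | ant2:(2,2)->N->(1,2)
  grid max=6 at (2,2)
Final grid:
  0 0 0 0
  0 0 3 0
  0 0 6 0
  2 0 0 0
  0 0 0 0
Max pheromone 6 at (2,2)

Answer: (2,2)=6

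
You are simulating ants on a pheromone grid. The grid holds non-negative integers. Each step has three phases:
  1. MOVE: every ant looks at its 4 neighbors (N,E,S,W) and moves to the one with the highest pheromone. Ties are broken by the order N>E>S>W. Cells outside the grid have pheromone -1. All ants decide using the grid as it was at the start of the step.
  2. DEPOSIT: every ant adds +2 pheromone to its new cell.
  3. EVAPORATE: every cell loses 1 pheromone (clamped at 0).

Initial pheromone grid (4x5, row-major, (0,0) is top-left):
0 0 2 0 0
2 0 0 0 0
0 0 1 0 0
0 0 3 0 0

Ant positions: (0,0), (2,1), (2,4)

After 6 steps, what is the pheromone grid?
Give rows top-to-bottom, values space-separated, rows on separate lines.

After step 1: ants at (1,0),(2,2),(1,4)
  0 0 1 0 0
  3 0 0 0 1
  0 0 2 0 0
  0 0 2 0 0
After step 2: ants at (0,0),(3,2),(0,4)
  1 0 0 0 1
  2 0 0 0 0
  0 0 1 0 0
  0 0 3 0 0
After step 3: ants at (1,0),(2,2),(1,4)
  0 0 0 0 0
  3 0 0 0 1
  0 0 2 0 0
  0 0 2 0 0
After step 4: ants at (0,0),(3,2),(0,4)
  1 0 0 0 1
  2 0 0 0 0
  0 0 1 0 0
  0 0 3 0 0
After step 5: ants at (1,0),(2,2),(1,4)
  0 0 0 0 0
  3 0 0 0 1
  0 0 2 0 0
  0 0 2 0 0
After step 6: ants at (0,0),(3,2),(0,4)
  1 0 0 0 1
  2 0 0 0 0
  0 0 1 0 0
  0 0 3 0 0

1 0 0 0 1
2 0 0 0 0
0 0 1 0 0
0 0 3 0 0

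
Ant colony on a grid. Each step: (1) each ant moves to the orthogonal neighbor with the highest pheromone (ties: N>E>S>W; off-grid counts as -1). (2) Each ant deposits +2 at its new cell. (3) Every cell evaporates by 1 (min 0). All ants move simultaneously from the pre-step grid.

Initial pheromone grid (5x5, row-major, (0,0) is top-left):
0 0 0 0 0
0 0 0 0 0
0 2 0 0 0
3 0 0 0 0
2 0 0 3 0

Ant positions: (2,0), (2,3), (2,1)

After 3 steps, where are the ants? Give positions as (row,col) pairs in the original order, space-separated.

Step 1: ant0:(2,0)->S->(3,0) | ant1:(2,3)->N->(1,3) | ant2:(2,1)->N->(1,1)
  grid max=4 at (3,0)
Step 2: ant0:(3,0)->S->(4,0) | ant1:(1,3)->N->(0,3) | ant2:(1,1)->S->(2,1)
  grid max=3 at (3,0)
Step 3: ant0:(4,0)->N->(3,0) | ant1:(0,3)->E->(0,4) | ant2:(2,1)->N->(1,1)
  grid max=4 at (3,0)

(3,0) (0,4) (1,1)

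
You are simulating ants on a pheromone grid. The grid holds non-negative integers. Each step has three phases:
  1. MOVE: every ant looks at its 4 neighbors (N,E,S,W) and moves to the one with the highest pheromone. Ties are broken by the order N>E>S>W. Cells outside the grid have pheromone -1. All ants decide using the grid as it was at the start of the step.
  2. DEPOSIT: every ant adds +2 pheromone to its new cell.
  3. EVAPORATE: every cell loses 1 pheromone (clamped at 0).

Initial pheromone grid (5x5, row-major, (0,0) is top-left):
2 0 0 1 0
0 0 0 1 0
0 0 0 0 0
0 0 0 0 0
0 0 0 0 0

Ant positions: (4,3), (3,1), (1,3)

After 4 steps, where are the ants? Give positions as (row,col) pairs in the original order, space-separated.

Step 1: ant0:(4,3)->N->(3,3) | ant1:(3,1)->N->(2,1) | ant2:(1,3)->N->(0,3)
  grid max=2 at (0,3)
Step 2: ant0:(3,3)->N->(2,3) | ant1:(2,1)->N->(1,1) | ant2:(0,3)->E->(0,4)
  grid max=1 at (0,3)
Step 3: ant0:(2,3)->N->(1,3) | ant1:(1,1)->N->(0,1) | ant2:(0,4)->W->(0,3)
  grid max=2 at (0,3)
Step 4: ant0:(1,3)->N->(0,3) | ant1:(0,1)->E->(0,2) | ant2:(0,3)->S->(1,3)
  grid max=3 at (0,3)

(0,3) (0,2) (1,3)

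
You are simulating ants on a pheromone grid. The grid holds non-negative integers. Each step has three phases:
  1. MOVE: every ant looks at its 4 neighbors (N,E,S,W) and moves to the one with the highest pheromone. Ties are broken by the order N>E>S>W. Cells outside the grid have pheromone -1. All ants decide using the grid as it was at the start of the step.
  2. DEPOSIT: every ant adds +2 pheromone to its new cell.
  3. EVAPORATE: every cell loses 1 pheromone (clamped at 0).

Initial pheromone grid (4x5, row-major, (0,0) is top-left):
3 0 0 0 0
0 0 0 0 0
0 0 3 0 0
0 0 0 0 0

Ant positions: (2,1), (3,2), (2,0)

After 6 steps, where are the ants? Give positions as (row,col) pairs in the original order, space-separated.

Step 1: ant0:(2,1)->E->(2,2) | ant1:(3,2)->N->(2,2) | ant2:(2,0)->N->(1,0)
  grid max=6 at (2,2)
Step 2: ant0:(2,2)->N->(1,2) | ant1:(2,2)->N->(1,2) | ant2:(1,0)->N->(0,0)
  grid max=5 at (2,2)
Step 3: ant0:(1,2)->S->(2,2) | ant1:(1,2)->S->(2,2) | ant2:(0,0)->E->(0,1)
  grid max=8 at (2,2)
Step 4: ant0:(2,2)->N->(1,2) | ant1:(2,2)->N->(1,2) | ant2:(0,1)->W->(0,0)
  grid max=7 at (2,2)
Step 5: ant0:(1,2)->S->(2,2) | ant1:(1,2)->S->(2,2) | ant2:(0,0)->E->(0,1)
  grid max=10 at (2,2)
Step 6: ant0:(2,2)->N->(1,2) | ant1:(2,2)->N->(1,2) | ant2:(0,1)->W->(0,0)
  grid max=9 at (2,2)

(1,2) (1,2) (0,0)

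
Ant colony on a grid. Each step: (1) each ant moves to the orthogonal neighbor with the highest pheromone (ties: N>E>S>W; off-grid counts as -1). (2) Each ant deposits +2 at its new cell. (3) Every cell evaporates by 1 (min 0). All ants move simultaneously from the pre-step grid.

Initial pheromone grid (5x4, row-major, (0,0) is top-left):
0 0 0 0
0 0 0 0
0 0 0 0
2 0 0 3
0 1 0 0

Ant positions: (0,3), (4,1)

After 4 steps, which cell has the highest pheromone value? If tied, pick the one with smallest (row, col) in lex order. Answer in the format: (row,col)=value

Answer: (3,0)=2

Derivation:
Step 1: ant0:(0,3)->S->(1,3) | ant1:(4,1)->N->(3,1)
  grid max=2 at (3,3)
Step 2: ant0:(1,3)->N->(0,3) | ant1:(3,1)->W->(3,0)
  grid max=2 at (3,0)
Step 3: ant0:(0,3)->S->(1,3) | ant1:(3,0)->N->(2,0)
  grid max=1 at (1,3)
Step 4: ant0:(1,3)->N->(0,3) | ant1:(2,0)->S->(3,0)
  grid max=2 at (3,0)
Final grid:
  0 0 0 1
  0 0 0 0
  0 0 0 0
  2 0 0 0
  0 0 0 0
Max pheromone 2 at (3,0)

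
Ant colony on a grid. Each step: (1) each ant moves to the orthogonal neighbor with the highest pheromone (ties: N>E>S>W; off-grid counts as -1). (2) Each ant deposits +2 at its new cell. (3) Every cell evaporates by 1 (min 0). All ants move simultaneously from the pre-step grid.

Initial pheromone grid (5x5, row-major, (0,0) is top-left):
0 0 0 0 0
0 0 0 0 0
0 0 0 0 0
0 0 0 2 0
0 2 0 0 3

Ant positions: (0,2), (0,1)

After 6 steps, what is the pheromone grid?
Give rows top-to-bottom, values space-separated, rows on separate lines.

After step 1: ants at (0,3),(0,2)
  0 0 1 1 0
  0 0 0 0 0
  0 0 0 0 0
  0 0 0 1 0
  0 1 0 0 2
After step 2: ants at (0,2),(0,3)
  0 0 2 2 0
  0 0 0 0 0
  0 0 0 0 0
  0 0 0 0 0
  0 0 0 0 1
After step 3: ants at (0,3),(0,2)
  0 0 3 3 0
  0 0 0 0 0
  0 0 0 0 0
  0 0 0 0 0
  0 0 0 0 0
After step 4: ants at (0,2),(0,3)
  0 0 4 4 0
  0 0 0 0 0
  0 0 0 0 0
  0 0 0 0 0
  0 0 0 0 0
After step 5: ants at (0,3),(0,2)
  0 0 5 5 0
  0 0 0 0 0
  0 0 0 0 0
  0 0 0 0 0
  0 0 0 0 0
After step 6: ants at (0,2),(0,3)
  0 0 6 6 0
  0 0 0 0 0
  0 0 0 0 0
  0 0 0 0 0
  0 0 0 0 0

0 0 6 6 0
0 0 0 0 0
0 0 0 0 0
0 0 0 0 0
0 0 0 0 0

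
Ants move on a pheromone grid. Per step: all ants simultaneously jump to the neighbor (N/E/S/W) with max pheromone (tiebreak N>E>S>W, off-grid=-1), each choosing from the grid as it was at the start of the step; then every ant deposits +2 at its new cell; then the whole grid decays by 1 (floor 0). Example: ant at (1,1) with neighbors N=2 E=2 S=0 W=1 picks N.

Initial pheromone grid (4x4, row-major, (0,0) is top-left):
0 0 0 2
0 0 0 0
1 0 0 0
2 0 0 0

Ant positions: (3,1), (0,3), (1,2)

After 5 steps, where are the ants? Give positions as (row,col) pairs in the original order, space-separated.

Step 1: ant0:(3,1)->W->(3,0) | ant1:(0,3)->S->(1,3) | ant2:(1,2)->N->(0,2)
  grid max=3 at (3,0)
Step 2: ant0:(3,0)->N->(2,0) | ant1:(1,3)->N->(0,3) | ant2:(0,2)->E->(0,3)
  grid max=4 at (0,3)
Step 3: ant0:(2,0)->S->(3,0) | ant1:(0,3)->S->(1,3) | ant2:(0,3)->S->(1,3)
  grid max=3 at (0,3)
Step 4: ant0:(3,0)->N->(2,0) | ant1:(1,3)->N->(0,3) | ant2:(1,3)->N->(0,3)
  grid max=6 at (0,3)
Step 5: ant0:(2,0)->S->(3,0) | ant1:(0,3)->S->(1,3) | ant2:(0,3)->S->(1,3)
  grid max=5 at (0,3)

(3,0) (1,3) (1,3)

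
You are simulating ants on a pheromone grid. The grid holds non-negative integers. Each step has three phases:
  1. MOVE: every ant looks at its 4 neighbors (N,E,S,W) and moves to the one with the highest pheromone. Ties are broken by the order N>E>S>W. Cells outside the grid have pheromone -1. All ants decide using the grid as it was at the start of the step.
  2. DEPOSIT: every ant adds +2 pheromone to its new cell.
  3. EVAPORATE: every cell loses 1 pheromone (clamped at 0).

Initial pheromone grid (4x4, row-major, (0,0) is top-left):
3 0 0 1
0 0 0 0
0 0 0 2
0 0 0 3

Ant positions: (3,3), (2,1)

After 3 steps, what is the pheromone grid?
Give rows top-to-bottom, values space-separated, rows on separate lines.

After step 1: ants at (2,3),(1,1)
  2 0 0 0
  0 1 0 0
  0 0 0 3
  0 0 0 2
After step 2: ants at (3,3),(0,1)
  1 1 0 0
  0 0 0 0
  0 0 0 2
  0 0 0 3
After step 3: ants at (2,3),(0,0)
  2 0 0 0
  0 0 0 0
  0 0 0 3
  0 0 0 2

2 0 0 0
0 0 0 0
0 0 0 3
0 0 0 2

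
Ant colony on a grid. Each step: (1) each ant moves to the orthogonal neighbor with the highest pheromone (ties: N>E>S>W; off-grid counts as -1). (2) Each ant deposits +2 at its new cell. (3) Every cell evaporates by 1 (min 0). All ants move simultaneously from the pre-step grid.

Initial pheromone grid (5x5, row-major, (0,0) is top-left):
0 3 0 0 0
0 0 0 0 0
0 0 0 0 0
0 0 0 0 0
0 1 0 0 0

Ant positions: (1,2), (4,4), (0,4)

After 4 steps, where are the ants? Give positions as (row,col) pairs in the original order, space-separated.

Step 1: ant0:(1,2)->N->(0,2) | ant1:(4,4)->N->(3,4) | ant2:(0,4)->S->(1,4)
  grid max=2 at (0,1)
Step 2: ant0:(0,2)->W->(0,1) | ant1:(3,4)->N->(2,4) | ant2:(1,4)->N->(0,4)
  grid max=3 at (0,1)
Step 3: ant0:(0,1)->E->(0,2) | ant1:(2,4)->N->(1,4) | ant2:(0,4)->S->(1,4)
  grid max=3 at (1,4)
Step 4: ant0:(0,2)->W->(0,1) | ant1:(1,4)->N->(0,4) | ant2:(1,4)->N->(0,4)
  grid max=3 at (0,1)

(0,1) (0,4) (0,4)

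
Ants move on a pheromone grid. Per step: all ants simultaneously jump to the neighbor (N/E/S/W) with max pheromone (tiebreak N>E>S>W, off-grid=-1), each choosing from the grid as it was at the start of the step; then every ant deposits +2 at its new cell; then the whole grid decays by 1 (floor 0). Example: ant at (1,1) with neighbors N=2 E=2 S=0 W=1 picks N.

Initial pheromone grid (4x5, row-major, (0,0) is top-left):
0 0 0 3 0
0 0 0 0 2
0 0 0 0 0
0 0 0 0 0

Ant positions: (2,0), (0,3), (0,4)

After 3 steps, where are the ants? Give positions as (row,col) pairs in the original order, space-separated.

Step 1: ant0:(2,0)->N->(1,0) | ant1:(0,3)->E->(0,4) | ant2:(0,4)->W->(0,3)
  grid max=4 at (0,3)
Step 2: ant0:(1,0)->N->(0,0) | ant1:(0,4)->W->(0,3) | ant2:(0,3)->E->(0,4)
  grid max=5 at (0,3)
Step 3: ant0:(0,0)->E->(0,1) | ant1:(0,3)->E->(0,4) | ant2:(0,4)->W->(0,3)
  grid max=6 at (0,3)

(0,1) (0,4) (0,3)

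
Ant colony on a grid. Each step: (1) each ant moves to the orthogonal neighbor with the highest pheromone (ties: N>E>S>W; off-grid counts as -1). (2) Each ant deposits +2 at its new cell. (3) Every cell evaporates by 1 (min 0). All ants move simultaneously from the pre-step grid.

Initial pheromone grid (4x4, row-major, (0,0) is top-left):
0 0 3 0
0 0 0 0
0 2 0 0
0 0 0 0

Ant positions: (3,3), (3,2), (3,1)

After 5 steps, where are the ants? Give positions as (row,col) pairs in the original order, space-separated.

Step 1: ant0:(3,3)->N->(2,3) | ant1:(3,2)->N->(2,2) | ant2:(3,1)->N->(2,1)
  grid max=3 at (2,1)
Step 2: ant0:(2,3)->W->(2,2) | ant1:(2,2)->W->(2,1) | ant2:(2,1)->E->(2,2)
  grid max=4 at (2,1)
Step 3: ant0:(2,2)->W->(2,1) | ant1:(2,1)->E->(2,2) | ant2:(2,2)->W->(2,1)
  grid max=7 at (2,1)
Step 4: ant0:(2,1)->E->(2,2) | ant1:(2,2)->W->(2,1) | ant2:(2,1)->E->(2,2)
  grid max=8 at (2,1)
Step 5: ant0:(2,2)->W->(2,1) | ant1:(2,1)->E->(2,2) | ant2:(2,2)->W->(2,1)
  grid max=11 at (2,1)

(2,1) (2,2) (2,1)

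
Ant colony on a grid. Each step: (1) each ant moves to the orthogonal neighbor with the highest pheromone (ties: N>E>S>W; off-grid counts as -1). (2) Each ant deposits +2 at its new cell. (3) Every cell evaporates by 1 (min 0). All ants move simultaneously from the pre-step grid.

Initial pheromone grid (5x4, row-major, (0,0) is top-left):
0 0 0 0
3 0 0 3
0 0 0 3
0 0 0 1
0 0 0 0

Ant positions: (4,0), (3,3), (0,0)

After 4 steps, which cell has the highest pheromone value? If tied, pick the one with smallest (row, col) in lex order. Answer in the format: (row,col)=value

Answer: (1,0)=5

Derivation:
Step 1: ant0:(4,0)->N->(3,0) | ant1:(3,3)->N->(2,3) | ant2:(0,0)->S->(1,0)
  grid max=4 at (1,0)
Step 2: ant0:(3,0)->N->(2,0) | ant1:(2,3)->N->(1,3) | ant2:(1,0)->N->(0,0)
  grid max=3 at (1,0)
Step 3: ant0:(2,0)->N->(1,0) | ant1:(1,3)->S->(2,3) | ant2:(0,0)->S->(1,0)
  grid max=6 at (1,0)
Step 4: ant0:(1,0)->N->(0,0) | ant1:(2,3)->N->(1,3) | ant2:(1,0)->N->(0,0)
  grid max=5 at (1,0)
Final grid:
  3 0 0 0
  5 0 0 3
  0 0 0 3
  0 0 0 0
  0 0 0 0
Max pheromone 5 at (1,0)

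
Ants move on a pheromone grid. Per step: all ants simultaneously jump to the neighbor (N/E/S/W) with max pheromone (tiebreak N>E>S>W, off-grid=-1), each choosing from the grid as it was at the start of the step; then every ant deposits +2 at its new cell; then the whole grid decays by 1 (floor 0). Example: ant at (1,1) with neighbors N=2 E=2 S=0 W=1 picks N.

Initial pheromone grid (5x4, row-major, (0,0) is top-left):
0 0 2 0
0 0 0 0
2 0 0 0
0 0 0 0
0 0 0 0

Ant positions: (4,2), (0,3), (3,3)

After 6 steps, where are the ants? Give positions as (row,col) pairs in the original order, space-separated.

Step 1: ant0:(4,2)->N->(3,2) | ant1:(0,3)->W->(0,2) | ant2:(3,3)->N->(2,3)
  grid max=3 at (0,2)
Step 2: ant0:(3,2)->N->(2,2) | ant1:(0,2)->E->(0,3) | ant2:(2,3)->N->(1,3)
  grid max=2 at (0,2)
Step 3: ant0:(2,2)->N->(1,2) | ant1:(0,3)->W->(0,2) | ant2:(1,3)->N->(0,3)
  grid max=3 at (0,2)
Step 4: ant0:(1,2)->N->(0,2) | ant1:(0,2)->E->(0,3) | ant2:(0,3)->W->(0,2)
  grid max=6 at (0,2)
Step 5: ant0:(0,2)->E->(0,3) | ant1:(0,3)->W->(0,2) | ant2:(0,2)->E->(0,3)
  grid max=7 at (0,2)
Step 6: ant0:(0,3)->W->(0,2) | ant1:(0,2)->E->(0,3) | ant2:(0,3)->W->(0,2)
  grid max=10 at (0,2)

(0,2) (0,3) (0,2)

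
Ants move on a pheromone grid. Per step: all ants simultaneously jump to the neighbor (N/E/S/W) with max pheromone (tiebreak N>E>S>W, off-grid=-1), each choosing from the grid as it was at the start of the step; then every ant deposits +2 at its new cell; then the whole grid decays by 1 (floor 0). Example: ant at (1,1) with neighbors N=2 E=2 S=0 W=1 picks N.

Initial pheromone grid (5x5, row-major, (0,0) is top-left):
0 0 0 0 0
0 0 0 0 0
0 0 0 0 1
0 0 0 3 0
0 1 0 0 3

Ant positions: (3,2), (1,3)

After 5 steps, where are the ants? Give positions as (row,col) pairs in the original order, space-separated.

Step 1: ant0:(3,2)->E->(3,3) | ant1:(1,3)->N->(0,3)
  grid max=4 at (3,3)
Step 2: ant0:(3,3)->N->(2,3) | ant1:(0,3)->E->(0,4)
  grid max=3 at (3,3)
Step 3: ant0:(2,3)->S->(3,3) | ant1:(0,4)->S->(1,4)
  grid max=4 at (3,3)
Step 4: ant0:(3,3)->N->(2,3) | ant1:(1,4)->N->(0,4)
  grid max=3 at (3,3)
Step 5: ant0:(2,3)->S->(3,3) | ant1:(0,4)->S->(1,4)
  grid max=4 at (3,3)

(3,3) (1,4)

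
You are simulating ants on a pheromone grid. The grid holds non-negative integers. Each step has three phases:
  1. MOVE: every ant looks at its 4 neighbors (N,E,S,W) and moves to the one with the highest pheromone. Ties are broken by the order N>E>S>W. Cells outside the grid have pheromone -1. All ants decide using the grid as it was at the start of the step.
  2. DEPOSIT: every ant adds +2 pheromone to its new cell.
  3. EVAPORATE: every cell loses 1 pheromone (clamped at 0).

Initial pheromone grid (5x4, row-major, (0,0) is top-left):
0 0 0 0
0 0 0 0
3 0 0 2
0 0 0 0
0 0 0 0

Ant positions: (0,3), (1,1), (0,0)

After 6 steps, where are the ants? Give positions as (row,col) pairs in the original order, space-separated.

Step 1: ant0:(0,3)->S->(1,3) | ant1:(1,1)->N->(0,1) | ant2:(0,0)->E->(0,1)
  grid max=3 at (0,1)
Step 2: ant0:(1,3)->S->(2,3) | ant1:(0,1)->E->(0,2) | ant2:(0,1)->E->(0,2)
  grid max=3 at (0,2)
Step 3: ant0:(2,3)->N->(1,3) | ant1:(0,2)->W->(0,1) | ant2:(0,2)->W->(0,1)
  grid max=5 at (0,1)
Step 4: ant0:(1,3)->S->(2,3) | ant1:(0,1)->E->(0,2) | ant2:(0,1)->E->(0,2)
  grid max=5 at (0,2)
Step 5: ant0:(2,3)->N->(1,3) | ant1:(0,2)->W->(0,1) | ant2:(0,2)->W->(0,1)
  grid max=7 at (0,1)
Step 6: ant0:(1,3)->S->(2,3) | ant1:(0,1)->E->(0,2) | ant2:(0,1)->E->(0,2)
  grid max=7 at (0,2)

(2,3) (0,2) (0,2)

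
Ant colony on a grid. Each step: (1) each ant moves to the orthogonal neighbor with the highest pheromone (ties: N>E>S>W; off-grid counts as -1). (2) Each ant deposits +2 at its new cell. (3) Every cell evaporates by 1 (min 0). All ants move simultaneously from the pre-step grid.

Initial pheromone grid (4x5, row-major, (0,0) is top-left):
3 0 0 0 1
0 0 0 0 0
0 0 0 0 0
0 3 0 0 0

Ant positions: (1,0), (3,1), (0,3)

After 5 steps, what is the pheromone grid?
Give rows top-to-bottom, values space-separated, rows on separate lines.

After step 1: ants at (0,0),(2,1),(0,4)
  4 0 0 0 2
  0 0 0 0 0
  0 1 0 0 0
  0 2 0 0 0
After step 2: ants at (0,1),(3,1),(1,4)
  3 1 0 0 1
  0 0 0 0 1
  0 0 0 0 0
  0 3 0 0 0
After step 3: ants at (0,0),(2,1),(0,4)
  4 0 0 0 2
  0 0 0 0 0
  0 1 0 0 0
  0 2 0 0 0
After step 4: ants at (0,1),(3,1),(1,4)
  3 1 0 0 1
  0 0 0 0 1
  0 0 0 0 0
  0 3 0 0 0
After step 5: ants at (0,0),(2,1),(0,4)
  4 0 0 0 2
  0 0 0 0 0
  0 1 0 0 0
  0 2 0 0 0

4 0 0 0 2
0 0 0 0 0
0 1 0 0 0
0 2 0 0 0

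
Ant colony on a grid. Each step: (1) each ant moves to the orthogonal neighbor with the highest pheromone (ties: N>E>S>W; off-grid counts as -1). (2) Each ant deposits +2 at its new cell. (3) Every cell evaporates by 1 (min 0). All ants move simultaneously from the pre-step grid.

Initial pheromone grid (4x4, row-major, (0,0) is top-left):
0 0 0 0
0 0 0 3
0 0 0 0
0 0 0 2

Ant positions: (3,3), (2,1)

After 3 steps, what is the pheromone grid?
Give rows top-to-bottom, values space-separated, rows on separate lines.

After step 1: ants at (2,3),(1,1)
  0 0 0 0
  0 1 0 2
  0 0 0 1
  0 0 0 1
After step 2: ants at (1,3),(0,1)
  0 1 0 0
  0 0 0 3
  0 0 0 0
  0 0 0 0
After step 3: ants at (0,3),(0,2)
  0 0 1 1
  0 0 0 2
  0 0 0 0
  0 0 0 0

0 0 1 1
0 0 0 2
0 0 0 0
0 0 0 0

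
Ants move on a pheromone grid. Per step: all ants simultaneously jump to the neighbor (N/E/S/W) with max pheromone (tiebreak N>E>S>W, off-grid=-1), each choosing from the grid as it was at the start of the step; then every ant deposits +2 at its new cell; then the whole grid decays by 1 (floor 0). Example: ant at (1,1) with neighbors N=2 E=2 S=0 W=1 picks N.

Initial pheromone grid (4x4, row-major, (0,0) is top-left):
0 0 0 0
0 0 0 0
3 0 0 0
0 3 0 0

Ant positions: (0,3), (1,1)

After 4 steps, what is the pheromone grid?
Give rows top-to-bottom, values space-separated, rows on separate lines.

After step 1: ants at (1,3),(0,1)
  0 1 0 0
  0 0 0 1
  2 0 0 0
  0 2 0 0
After step 2: ants at (0,3),(0,2)
  0 0 1 1
  0 0 0 0
  1 0 0 0
  0 1 0 0
After step 3: ants at (0,2),(0,3)
  0 0 2 2
  0 0 0 0
  0 0 0 0
  0 0 0 0
After step 4: ants at (0,3),(0,2)
  0 0 3 3
  0 0 0 0
  0 0 0 0
  0 0 0 0

0 0 3 3
0 0 0 0
0 0 0 0
0 0 0 0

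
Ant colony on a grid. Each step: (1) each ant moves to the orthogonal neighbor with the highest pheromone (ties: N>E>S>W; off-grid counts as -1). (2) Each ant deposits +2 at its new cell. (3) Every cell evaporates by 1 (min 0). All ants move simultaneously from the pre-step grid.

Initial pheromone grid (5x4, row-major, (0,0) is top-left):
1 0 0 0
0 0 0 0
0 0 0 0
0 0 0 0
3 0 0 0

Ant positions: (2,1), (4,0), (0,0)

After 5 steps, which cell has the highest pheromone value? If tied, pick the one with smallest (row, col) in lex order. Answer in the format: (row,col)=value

Step 1: ant0:(2,1)->N->(1,1) | ant1:(4,0)->N->(3,0) | ant2:(0,0)->E->(0,1)
  grid max=2 at (4,0)
Step 2: ant0:(1,1)->N->(0,1) | ant1:(3,0)->S->(4,0) | ant2:(0,1)->S->(1,1)
  grid max=3 at (4,0)
Step 3: ant0:(0,1)->S->(1,1) | ant1:(4,0)->N->(3,0) | ant2:(1,1)->N->(0,1)
  grid max=3 at (0,1)
Step 4: ant0:(1,1)->N->(0,1) | ant1:(3,0)->S->(4,0) | ant2:(0,1)->S->(1,1)
  grid max=4 at (0,1)
Step 5: ant0:(0,1)->S->(1,1) | ant1:(4,0)->N->(3,0) | ant2:(1,1)->N->(0,1)
  grid max=5 at (0,1)
Final grid:
  0 5 0 0
  0 5 0 0
  0 0 0 0
  1 0 0 0
  2 0 0 0
Max pheromone 5 at (0,1)

Answer: (0,1)=5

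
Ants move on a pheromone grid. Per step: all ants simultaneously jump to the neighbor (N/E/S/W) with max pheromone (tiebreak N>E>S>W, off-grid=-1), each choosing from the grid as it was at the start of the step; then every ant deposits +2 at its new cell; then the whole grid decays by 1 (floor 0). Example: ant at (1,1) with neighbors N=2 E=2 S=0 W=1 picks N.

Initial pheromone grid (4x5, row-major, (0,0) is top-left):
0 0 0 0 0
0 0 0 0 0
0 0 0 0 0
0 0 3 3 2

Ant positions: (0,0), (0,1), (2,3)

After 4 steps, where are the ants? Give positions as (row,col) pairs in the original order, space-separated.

Step 1: ant0:(0,0)->E->(0,1) | ant1:(0,1)->E->(0,2) | ant2:(2,3)->S->(3,3)
  grid max=4 at (3,3)
Step 2: ant0:(0,1)->E->(0,2) | ant1:(0,2)->W->(0,1) | ant2:(3,3)->W->(3,2)
  grid max=3 at (3,2)
Step 3: ant0:(0,2)->W->(0,1) | ant1:(0,1)->E->(0,2) | ant2:(3,2)->E->(3,3)
  grid max=4 at (3,3)
Step 4: ant0:(0,1)->E->(0,2) | ant1:(0,2)->W->(0,1) | ant2:(3,3)->W->(3,2)
  grid max=4 at (0,1)

(0,2) (0,1) (3,2)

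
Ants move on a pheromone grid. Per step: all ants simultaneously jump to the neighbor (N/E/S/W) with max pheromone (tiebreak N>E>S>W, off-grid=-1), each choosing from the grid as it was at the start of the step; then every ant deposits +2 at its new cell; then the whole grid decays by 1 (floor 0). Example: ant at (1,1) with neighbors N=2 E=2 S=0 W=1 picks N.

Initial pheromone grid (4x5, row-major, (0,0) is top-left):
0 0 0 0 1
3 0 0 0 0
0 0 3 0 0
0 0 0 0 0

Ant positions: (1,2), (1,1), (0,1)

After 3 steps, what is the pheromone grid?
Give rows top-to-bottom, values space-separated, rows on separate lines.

After step 1: ants at (2,2),(1,0),(0,2)
  0 0 1 0 0
  4 0 0 0 0
  0 0 4 0 0
  0 0 0 0 0
After step 2: ants at (1,2),(0,0),(0,3)
  1 0 0 1 0
  3 0 1 0 0
  0 0 3 0 0
  0 0 0 0 0
After step 3: ants at (2,2),(1,0),(0,4)
  0 0 0 0 1
  4 0 0 0 0
  0 0 4 0 0
  0 0 0 0 0

0 0 0 0 1
4 0 0 0 0
0 0 4 0 0
0 0 0 0 0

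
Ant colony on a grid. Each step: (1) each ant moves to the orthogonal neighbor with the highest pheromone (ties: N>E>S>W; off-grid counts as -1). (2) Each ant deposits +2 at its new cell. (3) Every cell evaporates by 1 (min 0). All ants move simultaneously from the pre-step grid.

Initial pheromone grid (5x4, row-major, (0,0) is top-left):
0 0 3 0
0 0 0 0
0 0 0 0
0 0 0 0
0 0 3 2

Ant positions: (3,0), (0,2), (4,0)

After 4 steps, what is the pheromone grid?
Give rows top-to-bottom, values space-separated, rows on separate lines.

After step 1: ants at (2,0),(0,3),(3,0)
  0 0 2 1
  0 0 0 0
  1 0 0 0
  1 0 0 0
  0 0 2 1
After step 2: ants at (3,0),(0,2),(2,0)
  0 0 3 0
  0 0 0 0
  2 0 0 0
  2 0 0 0
  0 0 1 0
After step 3: ants at (2,0),(0,3),(3,0)
  0 0 2 1
  0 0 0 0
  3 0 0 0
  3 0 0 0
  0 0 0 0
After step 4: ants at (3,0),(0,2),(2,0)
  0 0 3 0
  0 0 0 0
  4 0 0 0
  4 0 0 0
  0 0 0 0

0 0 3 0
0 0 0 0
4 0 0 0
4 0 0 0
0 0 0 0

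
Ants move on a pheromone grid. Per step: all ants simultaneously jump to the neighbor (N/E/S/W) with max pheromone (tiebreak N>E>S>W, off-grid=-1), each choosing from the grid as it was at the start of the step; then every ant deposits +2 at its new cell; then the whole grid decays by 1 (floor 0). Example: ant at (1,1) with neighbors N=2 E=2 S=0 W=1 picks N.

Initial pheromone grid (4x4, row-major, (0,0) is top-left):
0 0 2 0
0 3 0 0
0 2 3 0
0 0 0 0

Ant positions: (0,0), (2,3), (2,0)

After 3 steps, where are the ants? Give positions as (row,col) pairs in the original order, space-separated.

Step 1: ant0:(0,0)->E->(0,1) | ant1:(2,3)->W->(2,2) | ant2:(2,0)->E->(2,1)
  grid max=4 at (2,2)
Step 2: ant0:(0,1)->S->(1,1) | ant1:(2,2)->W->(2,1) | ant2:(2,1)->E->(2,2)
  grid max=5 at (2,2)
Step 3: ant0:(1,1)->S->(2,1) | ant1:(2,1)->E->(2,2) | ant2:(2,2)->W->(2,1)
  grid max=7 at (2,1)

(2,1) (2,2) (2,1)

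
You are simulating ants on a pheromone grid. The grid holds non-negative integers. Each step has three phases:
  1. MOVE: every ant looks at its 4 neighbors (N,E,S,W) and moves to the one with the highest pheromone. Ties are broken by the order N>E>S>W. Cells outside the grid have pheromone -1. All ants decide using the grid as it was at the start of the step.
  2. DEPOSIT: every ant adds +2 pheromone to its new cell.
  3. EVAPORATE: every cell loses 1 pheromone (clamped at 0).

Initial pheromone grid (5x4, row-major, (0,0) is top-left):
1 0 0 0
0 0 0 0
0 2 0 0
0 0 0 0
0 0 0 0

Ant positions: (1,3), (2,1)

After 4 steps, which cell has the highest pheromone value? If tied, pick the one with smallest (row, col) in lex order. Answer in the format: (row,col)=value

Answer: (2,1)=2

Derivation:
Step 1: ant0:(1,3)->N->(0,3) | ant1:(2,1)->N->(1,1)
  grid max=1 at (0,3)
Step 2: ant0:(0,3)->S->(1,3) | ant1:(1,1)->S->(2,1)
  grid max=2 at (2,1)
Step 3: ant0:(1,3)->N->(0,3) | ant1:(2,1)->N->(1,1)
  grid max=1 at (0,3)
Step 4: ant0:(0,3)->S->(1,3) | ant1:(1,1)->S->(2,1)
  grid max=2 at (2,1)
Final grid:
  0 0 0 0
  0 0 0 1
  0 2 0 0
  0 0 0 0
  0 0 0 0
Max pheromone 2 at (2,1)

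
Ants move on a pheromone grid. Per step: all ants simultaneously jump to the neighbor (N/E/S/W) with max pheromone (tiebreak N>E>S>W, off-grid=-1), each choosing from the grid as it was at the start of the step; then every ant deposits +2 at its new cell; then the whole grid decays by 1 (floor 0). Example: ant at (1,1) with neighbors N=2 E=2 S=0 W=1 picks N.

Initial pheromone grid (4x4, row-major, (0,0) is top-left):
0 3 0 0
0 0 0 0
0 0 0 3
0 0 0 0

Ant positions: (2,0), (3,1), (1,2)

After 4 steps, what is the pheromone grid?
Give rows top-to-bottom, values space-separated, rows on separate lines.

After step 1: ants at (1,0),(2,1),(0,2)
  0 2 1 0
  1 0 0 0
  0 1 0 2
  0 0 0 0
After step 2: ants at (0,0),(1,1),(0,1)
  1 3 0 0
  0 1 0 0
  0 0 0 1
  0 0 0 0
After step 3: ants at (0,1),(0,1),(1,1)
  0 6 0 0
  0 2 0 0
  0 0 0 0
  0 0 0 0
After step 4: ants at (1,1),(1,1),(0,1)
  0 7 0 0
  0 5 0 0
  0 0 0 0
  0 0 0 0

0 7 0 0
0 5 0 0
0 0 0 0
0 0 0 0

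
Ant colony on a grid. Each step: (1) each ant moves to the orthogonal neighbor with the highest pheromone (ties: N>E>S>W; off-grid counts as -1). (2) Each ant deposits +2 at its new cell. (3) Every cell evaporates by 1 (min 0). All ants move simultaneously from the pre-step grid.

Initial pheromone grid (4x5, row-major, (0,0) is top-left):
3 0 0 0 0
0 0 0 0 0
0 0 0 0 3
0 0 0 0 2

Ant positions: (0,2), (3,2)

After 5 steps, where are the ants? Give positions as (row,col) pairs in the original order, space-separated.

Step 1: ant0:(0,2)->E->(0,3) | ant1:(3,2)->N->(2,2)
  grid max=2 at (0,0)
Step 2: ant0:(0,3)->E->(0,4) | ant1:(2,2)->N->(1,2)
  grid max=1 at (0,0)
Step 3: ant0:(0,4)->S->(1,4) | ant1:(1,2)->N->(0,2)
  grid max=1 at (0,2)
Step 4: ant0:(1,4)->N->(0,4) | ant1:(0,2)->E->(0,3)
  grid max=1 at (0,3)
Step 5: ant0:(0,4)->W->(0,3) | ant1:(0,3)->E->(0,4)
  grid max=2 at (0,3)

(0,3) (0,4)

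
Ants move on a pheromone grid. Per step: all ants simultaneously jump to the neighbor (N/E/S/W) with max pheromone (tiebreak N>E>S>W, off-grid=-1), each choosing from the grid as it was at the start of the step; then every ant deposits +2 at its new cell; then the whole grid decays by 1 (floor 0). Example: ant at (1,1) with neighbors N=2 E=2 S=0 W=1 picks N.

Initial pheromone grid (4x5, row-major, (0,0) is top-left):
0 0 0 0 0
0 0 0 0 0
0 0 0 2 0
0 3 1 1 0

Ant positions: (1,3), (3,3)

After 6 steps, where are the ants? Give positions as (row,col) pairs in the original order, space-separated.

Step 1: ant0:(1,3)->S->(2,3) | ant1:(3,3)->N->(2,3)
  grid max=5 at (2,3)
Step 2: ant0:(2,3)->N->(1,3) | ant1:(2,3)->N->(1,3)
  grid max=4 at (2,3)
Step 3: ant0:(1,3)->S->(2,3) | ant1:(1,3)->S->(2,3)
  grid max=7 at (2,3)
Step 4: ant0:(2,3)->N->(1,3) | ant1:(2,3)->N->(1,3)
  grid max=6 at (2,3)
Step 5: ant0:(1,3)->S->(2,3) | ant1:(1,3)->S->(2,3)
  grid max=9 at (2,3)
Step 6: ant0:(2,3)->N->(1,3) | ant1:(2,3)->N->(1,3)
  grid max=8 at (2,3)

(1,3) (1,3)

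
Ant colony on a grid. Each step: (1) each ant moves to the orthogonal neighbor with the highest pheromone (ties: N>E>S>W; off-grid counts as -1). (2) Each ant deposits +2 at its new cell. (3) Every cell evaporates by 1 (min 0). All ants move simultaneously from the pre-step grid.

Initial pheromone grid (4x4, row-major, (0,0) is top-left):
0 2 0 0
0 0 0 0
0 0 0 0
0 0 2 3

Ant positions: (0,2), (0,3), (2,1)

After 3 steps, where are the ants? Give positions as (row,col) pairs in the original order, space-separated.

Step 1: ant0:(0,2)->W->(0,1) | ant1:(0,3)->S->(1,3) | ant2:(2,1)->N->(1,1)
  grid max=3 at (0,1)
Step 2: ant0:(0,1)->S->(1,1) | ant1:(1,3)->N->(0,3) | ant2:(1,1)->N->(0,1)
  grid max=4 at (0,1)
Step 3: ant0:(1,1)->N->(0,1) | ant1:(0,3)->S->(1,3) | ant2:(0,1)->S->(1,1)
  grid max=5 at (0,1)

(0,1) (1,3) (1,1)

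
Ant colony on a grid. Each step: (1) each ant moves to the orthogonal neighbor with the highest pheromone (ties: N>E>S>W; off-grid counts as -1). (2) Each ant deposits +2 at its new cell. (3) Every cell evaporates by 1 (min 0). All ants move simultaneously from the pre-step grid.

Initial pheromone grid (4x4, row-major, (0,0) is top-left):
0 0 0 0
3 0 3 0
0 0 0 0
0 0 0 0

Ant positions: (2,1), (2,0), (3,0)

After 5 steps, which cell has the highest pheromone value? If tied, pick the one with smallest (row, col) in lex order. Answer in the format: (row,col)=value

Answer: (1,0)=12

Derivation:
Step 1: ant0:(2,1)->N->(1,1) | ant1:(2,0)->N->(1,0) | ant2:(3,0)->N->(2,0)
  grid max=4 at (1,0)
Step 2: ant0:(1,1)->W->(1,0) | ant1:(1,0)->E->(1,1) | ant2:(2,0)->N->(1,0)
  grid max=7 at (1,0)
Step 3: ant0:(1,0)->E->(1,1) | ant1:(1,1)->W->(1,0) | ant2:(1,0)->E->(1,1)
  grid max=8 at (1,0)
Step 4: ant0:(1,1)->W->(1,0) | ant1:(1,0)->E->(1,1) | ant2:(1,1)->W->(1,0)
  grid max=11 at (1,0)
Step 5: ant0:(1,0)->E->(1,1) | ant1:(1,1)->W->(1,0) | ant2:(1,0)->E->(1,1)
  grid max=12 at (1,0)
Final grid:
  0 0 0 0
  12 9 0 0
  0 0 0 0
  0 0 0 0
Max pheromone 12 at (1,0)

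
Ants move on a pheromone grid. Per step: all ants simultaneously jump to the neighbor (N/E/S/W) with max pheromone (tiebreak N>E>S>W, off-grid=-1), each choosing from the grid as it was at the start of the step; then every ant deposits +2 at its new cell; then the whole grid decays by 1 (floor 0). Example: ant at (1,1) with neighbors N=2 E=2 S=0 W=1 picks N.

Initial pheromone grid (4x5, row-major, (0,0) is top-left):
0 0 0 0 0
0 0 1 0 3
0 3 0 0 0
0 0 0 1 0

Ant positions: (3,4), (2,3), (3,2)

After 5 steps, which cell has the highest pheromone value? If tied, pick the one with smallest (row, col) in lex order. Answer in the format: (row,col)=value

Step 1: ant0:(3,4)->W->(3,3) | ant1:(2,3)->S->(3,3) | ant2:(3,2)->E->(3,3)
  grid max=6 at (3,3)
Step 2: ant0:(3,3)->N->(2,3) | ant1:(3,3)->N->(2,3) | ant2:(3,3)->N->(2,3)
  grid max=5 at (2,3)
Step 3: ant0:(2,3)->S->(3,3) | ant1:(2,3)->S->(3,3) | ant2:(2,3)->S->(3,3)
  grid max=10 at (3,3)
Step 4: ant0:(3,3)->N->(2,3) | ant1:(3,3)->N->(2,3) | ant2:(3,3)->N->(2,3)
  grid max=9 at (2,3)
Step 5: ant0:(2,3)->S->(3,3) | ant1:(2,3)->S->(3,3) | ant2:(2,3)->S->(3,3)
  grid max=14 at (3,3)
Final grid:
  0 0 0 0 0
  0 0 0 0 0
  0 0 0 8 0
  0 0 0 14 0
Max pheromone 14 at (3,3)

Answer: (3,3)=14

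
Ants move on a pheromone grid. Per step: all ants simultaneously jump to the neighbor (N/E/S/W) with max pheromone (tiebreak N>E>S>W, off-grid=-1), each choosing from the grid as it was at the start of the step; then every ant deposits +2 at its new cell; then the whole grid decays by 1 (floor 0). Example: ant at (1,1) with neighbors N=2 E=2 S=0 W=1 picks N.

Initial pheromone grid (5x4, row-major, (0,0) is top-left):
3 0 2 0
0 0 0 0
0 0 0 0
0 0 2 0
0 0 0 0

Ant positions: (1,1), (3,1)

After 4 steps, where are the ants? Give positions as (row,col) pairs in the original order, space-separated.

Step 1: ant0:(1,1)->N->(0,1) | ant1:(3,1)->E->(3,2)
  grid max=3 at (3,2)
Step 2: ant0:(0,1)->W->(0,0) | ant1:(3,2)->N->(2,2)
  grid max=3 at (0,0)
Step 3: ant0:(0,0)->E->(0,1) | ant1:(2,2)->S->(3,2)
  grid max=3 at (3,2)
Step 4: ant0:(0,1)->W->(0,0) | ant1:(3,2)->N->(2,2)
  grid max=3 at (0,0)

(0,0) (2,2)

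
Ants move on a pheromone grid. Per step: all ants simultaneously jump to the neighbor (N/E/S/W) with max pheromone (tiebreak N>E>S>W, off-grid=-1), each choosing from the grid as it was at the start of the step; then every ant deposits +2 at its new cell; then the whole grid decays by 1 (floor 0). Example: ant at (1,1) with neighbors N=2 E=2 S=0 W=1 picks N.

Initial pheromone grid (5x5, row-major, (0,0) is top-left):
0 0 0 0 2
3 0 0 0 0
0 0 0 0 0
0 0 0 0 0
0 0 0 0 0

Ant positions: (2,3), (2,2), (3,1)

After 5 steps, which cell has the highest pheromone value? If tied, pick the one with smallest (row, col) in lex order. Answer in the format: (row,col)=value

Step 1: ant0:(2,3)->N->(1,3) | ant1:(2,2)->N->(1,2) | ant2:(3,1)->N->(2,1)
  grid max=2 at (1,0)
Step 2: ant0:(1,3)->W->(1,2) | ant1:(1,2)->E->(1,3) | ant2:(2,1)->N->(1,1)
  grid max=2 at (1,2)
Step 3: ant0:(1,2)->E->(1,3) | ant1:(1,3)->W->(1,2) | ant2:(1,1)->E->(1,2)
  grid max=5 at (1,2)
Step 4: ant0:(1,3)->W->(1,2) | ant1:(1,2)->E->(1,3) | ant2:(1,2)->E->(1,3)
  grid max=6 at (1,2)
Step 5: ant0:(1,2)->E->(1,3) | ant1:(1,3)->W->(1,2) | ant2:(1,3)->W->(1,2)
  grid max=9 at (1,2)
Final grid:
  0 0 0 0 0
  0 0 9 7 0
  0 0 0 0 0
  0 0 0 0 0
  0 0 0 0 0
Max pheromone 9 at (1,2)

Answer: (1,2)=9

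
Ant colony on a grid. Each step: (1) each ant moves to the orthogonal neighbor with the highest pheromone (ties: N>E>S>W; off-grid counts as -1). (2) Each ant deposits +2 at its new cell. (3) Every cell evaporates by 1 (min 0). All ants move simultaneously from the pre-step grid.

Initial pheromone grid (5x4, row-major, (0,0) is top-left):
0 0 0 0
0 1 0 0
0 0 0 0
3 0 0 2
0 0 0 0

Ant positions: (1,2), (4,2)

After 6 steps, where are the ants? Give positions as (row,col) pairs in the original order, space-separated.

Step 1: ant0:(1,2)->W->(1,1) | ant1:(4,2)->N->(3,2)
  grid max=2 at (1,1)
Step 2: ant0:(1,1)->N->(0,1) | ant1:(3,2)->E->(3,3)
  grid max=2 at (3,3)
Step 3: ant0:(0,1)->S->(1,1) | ant1:(3,3)->N->(2,3)
  grid max=2 at (1,1)
Step 4: ant0:(1,1)->N->(0,1) | ant1:(2,3)->S->(3,3)
  grid max=2 at (3,3)
Step 5: ant0:(0,1)->S->(1,1) | ant1:(3,3)->N->(2,3)
  grid max=2 at (1,1)
Step 6: ant0:(1,1)->N->(0,1) | ant1:(2,3)->S->(3,3)
  grid max=2 at (3,3)

(0,1) (3,3)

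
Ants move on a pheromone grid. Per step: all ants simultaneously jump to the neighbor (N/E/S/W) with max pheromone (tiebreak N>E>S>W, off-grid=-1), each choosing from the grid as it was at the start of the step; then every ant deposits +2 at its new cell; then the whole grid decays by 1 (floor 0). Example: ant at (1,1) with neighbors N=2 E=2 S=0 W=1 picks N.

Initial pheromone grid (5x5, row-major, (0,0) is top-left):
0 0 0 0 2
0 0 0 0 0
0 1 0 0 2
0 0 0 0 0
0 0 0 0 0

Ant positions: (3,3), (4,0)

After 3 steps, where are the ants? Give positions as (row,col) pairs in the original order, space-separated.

Step 1: ant0:(3,3)->N->(2,3) | ant1:(4,0)->N->(3,0)
  grid max=1 at (0,4)
Step 2: ant0:(2,3)->E->(2,4) | ant1:(3,0)->N->(2,0)
  grid max=2 at (2,4)
Step 3: ant0:(2,4)->N->(1,4) | ant1:(2,0)->N->(1,0)
  grid max=1 at (1,0)

(1,4) (1,0)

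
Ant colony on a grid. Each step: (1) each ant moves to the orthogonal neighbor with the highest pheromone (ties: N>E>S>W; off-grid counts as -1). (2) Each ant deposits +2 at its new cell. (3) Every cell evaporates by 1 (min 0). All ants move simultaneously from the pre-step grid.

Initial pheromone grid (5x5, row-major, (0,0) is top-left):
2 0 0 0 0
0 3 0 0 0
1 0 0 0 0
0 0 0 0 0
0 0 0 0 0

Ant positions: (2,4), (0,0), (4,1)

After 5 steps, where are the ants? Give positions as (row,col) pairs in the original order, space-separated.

Step 1: ant0:(2,4)->N->(1,4) | ant1:(0,0)->E->(0,1) | ant2:(4,1)->N->(3,1)
  grid max=2 at (1,1)
Step 2: ant0:(1,4)->N->(0,4) | ant1:(0,1)->S->(1,1) | ant2:(3,1)->N->(2,1)
  grid max=3 at (1,1)
Step 3: ant0:(0,4)->S->(1,4) | ant1:(1,1)->S->(2,1) | ant2:(2,1)->N->(1,1)
  grid max=4 at (1,1)
Step 4: ant0:(1,4)->N->(0,4) | ant1:(2,1)->N->(1,1) | ant2:(1,1)->S->(2,1)
  grid max=5 at (1,1)
Step 5: ant0:(0,4)->S->(1,4) | ant1:(1,1)->S->(2,1) | ant2:(2,1)->N->(1,1)
  grid max=6 at (1,1)

(1,4) (2,1) (1,1)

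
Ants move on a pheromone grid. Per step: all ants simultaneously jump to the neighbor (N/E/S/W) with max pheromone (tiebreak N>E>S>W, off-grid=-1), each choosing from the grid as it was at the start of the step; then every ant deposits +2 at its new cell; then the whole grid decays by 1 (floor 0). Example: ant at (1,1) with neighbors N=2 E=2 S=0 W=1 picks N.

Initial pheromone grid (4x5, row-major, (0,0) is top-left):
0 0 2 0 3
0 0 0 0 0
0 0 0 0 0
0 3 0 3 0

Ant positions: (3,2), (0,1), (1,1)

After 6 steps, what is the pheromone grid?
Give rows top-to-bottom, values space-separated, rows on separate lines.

After step 1: ants at (3,3),(0,2),(0,1)
  0 1 3 0 2
  0 0 0 0 0
  0 0 0 0 0
  0 2 0 4 0
After step 2: ants at (2,3),(0,1),(0,2)
  0 2 4 0 1
  0 0 0 0 0
  0 0 0 1 0
  0 1 0 3 0
After step 3: ants at (3,3),(0,2),(0,1)
  0 3 5 0 0
  0 0 0 0 0
  0 0 0 0 0
  0 0 0 4 0
After step 4: ants at (2,3),(0,1),(0,2)
  0 4 6 0 0
  0 0 0 0 0
  0 0 0 1 0
  0 0 0 3 0
After step 5: ants at (3,3),(0,2),(0,1)
  0 5 7 0 0
  0 0 0 0 0
  0 0 0 0 0
  0 0 0 4 0
After step 6: ants at (2,3),(0,1),(0,2)
  0 6 8 0 0
  0 0 0 0 0
  0 0 0 1 0
  0 0 0 3 0

0 6 8 0 0
0 0 0 0 0
0 0 0 1 0
0 0 0 3 0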